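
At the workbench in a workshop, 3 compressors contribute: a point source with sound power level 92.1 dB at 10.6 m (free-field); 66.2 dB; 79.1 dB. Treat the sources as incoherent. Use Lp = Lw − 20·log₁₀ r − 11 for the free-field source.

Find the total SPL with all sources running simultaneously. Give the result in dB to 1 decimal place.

79.4 dB

Source at 10.6 m: Lp = 92.1 − 20·log₁₀(10.6) − 11 = 60.6 dB.
Sum in the linear (power) domain: Σ 10^(Lᵢ/10) = 10^(60.6/10) + 10^(66.2/10) + 10^(79.1/10) = 8.66e+07.
Back to dB: 10·log₁₀ Σ = 79.4 dB.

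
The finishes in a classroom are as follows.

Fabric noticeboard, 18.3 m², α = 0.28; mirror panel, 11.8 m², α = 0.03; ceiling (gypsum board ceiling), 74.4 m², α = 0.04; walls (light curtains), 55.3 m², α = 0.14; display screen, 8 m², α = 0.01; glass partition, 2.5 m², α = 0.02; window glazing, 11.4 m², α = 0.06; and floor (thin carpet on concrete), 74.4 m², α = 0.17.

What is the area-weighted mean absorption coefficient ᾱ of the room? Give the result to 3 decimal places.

0.116

Total surface area S = 256.1 m².
A = 18.3*0.28 + 11.8*0.03 + 74.4*0.04 + 55.3*0.14 + 8*0.01 + 2.5*0.02 + 11.4*0.06 + 74.4*0.17 = 29.658 sabins.
ᾱ = 29.658 / 256.1 = 0.116.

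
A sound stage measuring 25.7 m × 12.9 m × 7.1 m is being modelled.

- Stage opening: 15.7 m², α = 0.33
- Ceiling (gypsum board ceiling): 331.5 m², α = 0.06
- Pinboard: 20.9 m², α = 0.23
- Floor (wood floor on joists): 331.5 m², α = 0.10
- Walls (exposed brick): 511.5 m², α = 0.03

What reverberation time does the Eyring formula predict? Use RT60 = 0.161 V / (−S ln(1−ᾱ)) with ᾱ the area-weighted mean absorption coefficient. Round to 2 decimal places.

Total surface area S = 15.7 + 331.5 + 20.9 + 331.5 + 511.5 = 1211.1 m².
Absorption A = 15.7·0.33 + 331.5·0.06 + 20.9·0.23 + 331.5·0.10 + 511.5·0.03 = 78.373 sabins.
Mean coefficient ᾱ = A/S = 0.0647.
Eyring denominator: −S ln(1−ᾱ) = 81.008.
V = 25.7 × 12.9 × 7.1 = 2353.863 m³.
RT60 = 0.161 × 2353.863 / 81.008 = 4.68 s.

4.68 seconds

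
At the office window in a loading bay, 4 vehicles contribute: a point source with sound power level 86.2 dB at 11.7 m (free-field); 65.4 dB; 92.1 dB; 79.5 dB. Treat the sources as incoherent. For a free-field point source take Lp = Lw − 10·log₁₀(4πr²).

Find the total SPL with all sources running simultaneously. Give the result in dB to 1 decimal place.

Source at 11.7 m: Lp = 86.2 − 10·log₁₀(4π·11.7²) = 86.2 − 10·log₁₀(1720.210) = 53.8 dB.
Converting to relative power and adding: 10^(53.8/10) + 10^(65.4/10) + 10^(92.1/10) + 10^(79.5/10) = 1.715e+09.
Combined level = 10 log₁₀(1.715e+09) = 92.3 dB.

92.3 dB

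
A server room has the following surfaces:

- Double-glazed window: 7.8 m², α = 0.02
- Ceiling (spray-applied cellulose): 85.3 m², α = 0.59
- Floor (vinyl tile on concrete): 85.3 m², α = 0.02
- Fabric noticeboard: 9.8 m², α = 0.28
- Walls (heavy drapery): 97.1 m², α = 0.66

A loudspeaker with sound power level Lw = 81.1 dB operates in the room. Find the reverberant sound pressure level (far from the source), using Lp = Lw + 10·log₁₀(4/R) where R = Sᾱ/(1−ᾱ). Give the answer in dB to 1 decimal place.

Σ(Sᵢαᵢ) = 7.8×0.02 + 85.3×0.59 + 85.3×0.02 + 9.8×0.28 + 97.1×0.66 = 119.019; total area S = 285.3 m².
ᾱ = 119.019/285.3 = 0.4172; R = Sᾱ/(1−ᾱ) = 119.019/(1−0.4172) = 204.219 m².
Lp = 81.1 + 10·log₁₀(4/204.219) = 81.1 + (-17.08) = 64.0 dB.

64.0 dB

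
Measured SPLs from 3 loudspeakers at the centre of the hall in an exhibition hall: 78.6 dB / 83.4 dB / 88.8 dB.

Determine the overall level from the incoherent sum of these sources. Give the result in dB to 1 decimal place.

Σ 10^(Lᵢ/10) = 1.05e+09.
L_total = 10·log₁₀(1.05e+09) = 90.2 dB.

90.2 dB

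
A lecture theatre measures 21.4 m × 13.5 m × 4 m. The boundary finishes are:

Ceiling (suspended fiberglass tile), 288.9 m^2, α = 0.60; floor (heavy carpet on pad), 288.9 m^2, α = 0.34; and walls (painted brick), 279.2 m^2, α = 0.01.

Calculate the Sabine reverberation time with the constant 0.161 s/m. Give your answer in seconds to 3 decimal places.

A = Σ Sᵢαᵢ = 288.9*0.60 + 288.9*0.34 + 279.2*0.01 = 274.358 sabins.
V = 21.4·13.5·4 = 1155.6 m³.
RT60 = 0.161 · V / A = 0.161 × 1155.6 / 274.358 = 0.678 s.

0.678 sec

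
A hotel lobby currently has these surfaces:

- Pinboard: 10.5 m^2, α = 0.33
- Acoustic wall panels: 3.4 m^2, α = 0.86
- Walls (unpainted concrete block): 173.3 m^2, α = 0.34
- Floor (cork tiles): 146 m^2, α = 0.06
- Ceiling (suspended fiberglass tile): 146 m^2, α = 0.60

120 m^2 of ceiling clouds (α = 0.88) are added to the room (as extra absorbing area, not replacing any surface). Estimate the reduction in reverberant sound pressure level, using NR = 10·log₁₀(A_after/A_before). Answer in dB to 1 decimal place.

Total absorption A_before = 10.5*0.33 + 3.4*0.86 + 173.3*0.34 + 146*0.06 + 146*0.60
  = 3.465 + 2.924 + 58.922 + 8.760 + 87.600 = 161.671 m^2 sabins.
Added absorption = 120 × 0.88 = 105.600 sabins.
A_after = 161.671 + 105.600 = 267.271 sabins.
NR = 10·log₁₀(267.271/161.671) = 2.2 dB.

2.2 dB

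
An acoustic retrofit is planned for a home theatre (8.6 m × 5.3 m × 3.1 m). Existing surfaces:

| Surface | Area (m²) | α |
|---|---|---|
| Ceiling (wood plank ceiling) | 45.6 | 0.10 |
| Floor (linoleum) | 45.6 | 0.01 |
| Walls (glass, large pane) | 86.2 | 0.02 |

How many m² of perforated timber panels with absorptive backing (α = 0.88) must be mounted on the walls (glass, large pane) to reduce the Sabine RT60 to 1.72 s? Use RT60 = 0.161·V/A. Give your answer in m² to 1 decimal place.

7.5

Total absorption A₁ = 45.6*0.10 + 45.6*0.01 + 86.2*0.02
  = 4.560 + 0.456 + 1.724 = 6.740 m² sabins.
Required A₂ = 0.161·141.298/1.72 = 13.226 sabins.
ΔA needed = 13.226 − 6.740 = 6.486 sabins.
Net gain per m²: Δα = 0.88 − 0.02 = 0.86.
Panel area = 6.486 / 0.86 = 7.5 m².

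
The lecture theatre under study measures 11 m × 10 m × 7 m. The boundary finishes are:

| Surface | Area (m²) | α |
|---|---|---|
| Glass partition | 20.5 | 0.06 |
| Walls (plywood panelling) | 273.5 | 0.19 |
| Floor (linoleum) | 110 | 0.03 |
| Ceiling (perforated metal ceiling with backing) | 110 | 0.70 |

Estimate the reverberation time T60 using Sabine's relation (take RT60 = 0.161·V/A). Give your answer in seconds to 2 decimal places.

0.93 sec

Total absorption A = 20.5·0.06 + 273.5·0.19 + 110·0.03 + 110·0.70
  = 1.230 + 51.965 + 3.300 + 77.000 = 133.495 m² sabins.
Volume V = 11 × 10 × 7 = 770 m³.
RT60 = 0.161 · V / A = 0.161 × 770 / 133.495 = 0.93 s.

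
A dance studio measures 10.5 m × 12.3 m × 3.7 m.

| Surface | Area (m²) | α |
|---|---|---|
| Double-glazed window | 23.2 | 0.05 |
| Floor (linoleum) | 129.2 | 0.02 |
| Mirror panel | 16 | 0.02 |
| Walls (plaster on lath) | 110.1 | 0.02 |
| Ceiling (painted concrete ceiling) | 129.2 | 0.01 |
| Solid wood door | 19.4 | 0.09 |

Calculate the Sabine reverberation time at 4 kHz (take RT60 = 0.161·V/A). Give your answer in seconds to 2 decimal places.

8.27 s

Total absorption A = 23.2×0.05 + 129.2×0.02 + 16×0.02 + 110.1×0.02 + 129.2×0.01 + 19.4×0.09
  = 1.160 + 2.584 + 0.320 + 2.202 + 1.292 + 1.746 = 9.304 m² sabins.
V = 10.5·12.3·3.7 = 477.855 m³.
T = 0.161 V/A = 0.161·477.855/9.304 = 8.27 s.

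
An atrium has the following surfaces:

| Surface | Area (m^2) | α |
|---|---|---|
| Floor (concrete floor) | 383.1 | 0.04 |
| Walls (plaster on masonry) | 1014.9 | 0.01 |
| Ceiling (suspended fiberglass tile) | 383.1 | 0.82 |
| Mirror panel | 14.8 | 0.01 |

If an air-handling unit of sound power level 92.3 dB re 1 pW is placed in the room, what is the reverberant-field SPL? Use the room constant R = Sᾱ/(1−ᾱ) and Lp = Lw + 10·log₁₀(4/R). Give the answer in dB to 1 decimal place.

Σ(Sᵢαᵢ) = 383.1·0.04 + 1014.9·0.01 + 383.1·0.82 + 14.8·0.01 = 339.763; total area S = 1795.9 m^2.
ᾱ = 0.1892, so room constant R = A/(1−ᾱ) = 419.047 m^2.
Lp = Lw + 10 log₁₀(4/R) = 92.3 -20.20 = 72.1 dB.

72.1 dB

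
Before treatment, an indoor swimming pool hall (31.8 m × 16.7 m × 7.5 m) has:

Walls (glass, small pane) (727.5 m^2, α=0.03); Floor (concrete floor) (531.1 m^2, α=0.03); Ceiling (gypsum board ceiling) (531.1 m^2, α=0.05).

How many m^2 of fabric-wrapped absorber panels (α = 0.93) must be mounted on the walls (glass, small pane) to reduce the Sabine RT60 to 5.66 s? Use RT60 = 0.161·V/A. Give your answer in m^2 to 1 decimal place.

Total absorption A₁ = 727.5·0.03 + 531.1·0.03 + 531.1·0.05
  = 21.825 + 15.933 + 26.555 = 64.313 m^2 sabins.
Required A₂ = 0.161·3982.95/5.66 = 113.296 sabins.
ΔA needed = 113.296 − 64.313 = 48.983 sabins.
Net gain per m^2: Δα = 0.93 − 0.03 = 0.90.
Panel area = 48.983 / 0.90 = 54.4 m^2.

54.4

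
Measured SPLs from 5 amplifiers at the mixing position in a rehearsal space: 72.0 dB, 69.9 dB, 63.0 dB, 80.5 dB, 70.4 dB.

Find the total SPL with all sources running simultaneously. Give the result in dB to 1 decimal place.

81.8 dB

Converting to relative power and adding: 10^(72.0/10) + 10^(69.9/10) + 10^(63.0/10) + 10^(80.5/10) + 10^(70.4/10) = 1.508e+08.
Back to dB: 10·log₁₀ Σ = 81.8 dB.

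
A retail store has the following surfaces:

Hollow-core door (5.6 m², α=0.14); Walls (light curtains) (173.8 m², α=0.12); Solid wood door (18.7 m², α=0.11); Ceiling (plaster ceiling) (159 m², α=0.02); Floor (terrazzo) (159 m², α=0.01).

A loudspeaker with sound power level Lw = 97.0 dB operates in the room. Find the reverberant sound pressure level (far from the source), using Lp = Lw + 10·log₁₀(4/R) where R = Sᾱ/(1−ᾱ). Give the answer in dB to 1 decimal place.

Σ(Sᵢαᵢ) = 5.6×0.14 + 173.8×0.12 + 18.7×0.11 + 159×0.02 + 159×0.01 = 28.467; total area S = 516.1 m².
ᾱ = 28.467/516.1 = 0.0552; R = Sᾱ/(1−ᾱ) = 28.467/(1−0.0552) = 30.130 m².
Lp = 97.0 + 10·log₁₀(4/30.130) = 97.0 + (-8.77) = 88.2 dB.

88.2 dB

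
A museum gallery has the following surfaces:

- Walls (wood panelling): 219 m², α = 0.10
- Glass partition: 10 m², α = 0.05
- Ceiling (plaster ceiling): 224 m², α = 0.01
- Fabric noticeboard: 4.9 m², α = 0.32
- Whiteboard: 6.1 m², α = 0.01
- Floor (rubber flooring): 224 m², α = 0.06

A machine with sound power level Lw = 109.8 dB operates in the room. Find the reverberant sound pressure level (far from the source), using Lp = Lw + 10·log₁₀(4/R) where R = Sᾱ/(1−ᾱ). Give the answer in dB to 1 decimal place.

99.6 dB

A = 39.709 sabins; S = 688.0 m².
ᾱ = 39.709/688.0 = 0.0577; R = Sᾱ/(1−ᾱ) = 39.709/(1−0.0577) = 42.141 m².
Lp = 109.8 + 10·log₁₀(4/42.141) = 109.8 + (-10.23) = 99.6 dB.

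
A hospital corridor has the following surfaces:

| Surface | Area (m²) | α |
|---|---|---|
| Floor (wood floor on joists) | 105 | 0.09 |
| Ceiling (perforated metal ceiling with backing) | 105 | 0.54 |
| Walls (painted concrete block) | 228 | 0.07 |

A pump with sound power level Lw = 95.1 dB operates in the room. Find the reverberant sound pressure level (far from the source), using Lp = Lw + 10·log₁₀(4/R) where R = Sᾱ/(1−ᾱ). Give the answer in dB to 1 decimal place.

A = 82.110 sabins; S = 438.0 m².
ᾱ = 82.110/438.0 = 0.1875; R = Sᾱ/(1−ᾱ) = 82.110/(1−0.1875) = 101.058 m².
Lp = Lw + 10 log₁₀(4/R) = 95.1 -14.03 = 81.1 dB.

81.1 dB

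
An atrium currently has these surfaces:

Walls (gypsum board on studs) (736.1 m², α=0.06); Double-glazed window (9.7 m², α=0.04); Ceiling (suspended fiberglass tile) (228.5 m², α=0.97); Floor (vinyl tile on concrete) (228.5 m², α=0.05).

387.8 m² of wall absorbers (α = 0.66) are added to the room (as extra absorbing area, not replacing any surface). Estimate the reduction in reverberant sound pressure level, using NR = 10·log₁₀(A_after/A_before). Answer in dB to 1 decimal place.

A_before = Σ Sᵢαᵢ = 736.1·0.06 + 9.7·0.04 + 228.5·0.97 + 228.5·0.05 = 277.624 sabins.
Added absorption = 387.8 × 0.66 = 255.948 sabins.
New total A_after = 533.572 sabins.
Reduction = 10 log₁₀(A_after/A_before) = 10 log₁₀(1.9219) = 2.8 dB.

2.8 dB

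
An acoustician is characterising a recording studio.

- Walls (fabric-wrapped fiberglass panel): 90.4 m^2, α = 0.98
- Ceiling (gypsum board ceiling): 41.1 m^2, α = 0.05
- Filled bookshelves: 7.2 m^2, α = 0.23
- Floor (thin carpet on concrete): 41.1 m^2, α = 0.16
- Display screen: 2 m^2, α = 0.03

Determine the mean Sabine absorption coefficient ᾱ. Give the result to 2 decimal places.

Total surface area S = 181.8 m^2.
Weighted sum Σ Sα = 98.939.
ᾱ = 98.939 / 181.8 = 0.54.

0.54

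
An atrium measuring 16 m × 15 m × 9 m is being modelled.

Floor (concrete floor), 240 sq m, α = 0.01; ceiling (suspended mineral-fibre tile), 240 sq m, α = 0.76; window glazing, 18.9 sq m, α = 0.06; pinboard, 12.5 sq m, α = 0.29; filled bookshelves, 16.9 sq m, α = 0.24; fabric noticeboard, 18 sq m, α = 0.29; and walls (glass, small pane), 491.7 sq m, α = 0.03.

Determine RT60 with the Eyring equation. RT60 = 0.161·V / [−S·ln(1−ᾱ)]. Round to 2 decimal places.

S = Σ Sᵢ = 1038.0 sq m.
Σ(Sᵢαᵢ) = 240×0.01 + 240×0.76 + 18.9×0.06 + 12.5×0.29 + 16.9×0.24 + 18×0.29 + 491.7×0.03 = 213.586.
ᾱ = 213.586 / 1038.0 = 0.2058.
Eyring denominator: −S ln(1−ᾱ) = 239.176.
V = 16 × 15 × 9 = 2160 m³.
T = 0.161·V/[−S·ln(1−ᾱ)] = 0.161·2160/239.176 = 1.45 s.

1.45 seconds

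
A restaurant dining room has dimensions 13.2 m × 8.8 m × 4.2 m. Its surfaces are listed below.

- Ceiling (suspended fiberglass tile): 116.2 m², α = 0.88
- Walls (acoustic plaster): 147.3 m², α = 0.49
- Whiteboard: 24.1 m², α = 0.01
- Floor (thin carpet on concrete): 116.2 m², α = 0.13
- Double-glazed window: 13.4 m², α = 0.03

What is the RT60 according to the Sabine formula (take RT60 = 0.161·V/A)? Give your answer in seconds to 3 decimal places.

Summing Sᵢαᵢ: 102.256 + 72.177 + 0.241 + 15.106 + 0.402 → A = 190.182 sabins.
V = 13.2·8.8·4.2 = 487.872 m³.
RT60 = 0.161 · V / A = 0.161 × 487.872 / 190.182 = 0.413 s.

0.413 sec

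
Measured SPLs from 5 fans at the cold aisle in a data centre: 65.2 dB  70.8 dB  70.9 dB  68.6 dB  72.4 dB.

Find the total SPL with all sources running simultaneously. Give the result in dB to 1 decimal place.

Converting to relative power and adding: 10^(65.2/10) + 10^(70.8/10) + 10^(70.9/10) + 10^(68.6/10) + 10^(72.4/10) = 5.226e+07.
Combined level = 10 log₁₀(5.226e+07) = 77.2 dB.

77.2 dB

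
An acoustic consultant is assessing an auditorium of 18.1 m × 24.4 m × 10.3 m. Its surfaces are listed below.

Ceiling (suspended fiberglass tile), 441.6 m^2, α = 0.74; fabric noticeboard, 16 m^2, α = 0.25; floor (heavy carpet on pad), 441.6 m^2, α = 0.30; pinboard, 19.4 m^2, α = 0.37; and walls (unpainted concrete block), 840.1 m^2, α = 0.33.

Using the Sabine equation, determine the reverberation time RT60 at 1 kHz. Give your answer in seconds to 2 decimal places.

0.98 s

Summing Sᵢαᵢ: 326.784 + 4.000 + 132.480 + 7.178 + 277.233 → A = 747.675 sabins.
Volume V = 18.1 × 24.4 × 10.3 = 4548.892 m³.
Sabine: RT60 = 0.161 × 4548.892 / 747.675 = 0.98 s.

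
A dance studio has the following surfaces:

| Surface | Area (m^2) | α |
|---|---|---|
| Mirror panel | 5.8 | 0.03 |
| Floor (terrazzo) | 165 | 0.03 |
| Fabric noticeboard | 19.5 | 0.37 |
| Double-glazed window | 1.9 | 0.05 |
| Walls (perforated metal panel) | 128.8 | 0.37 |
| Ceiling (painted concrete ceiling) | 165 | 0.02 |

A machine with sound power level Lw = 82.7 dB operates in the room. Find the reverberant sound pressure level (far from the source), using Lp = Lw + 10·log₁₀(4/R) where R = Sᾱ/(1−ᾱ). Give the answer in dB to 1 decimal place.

70.1 dB

A = 63.390 sabins; S = 486.0 m^2.
ᾱ = 63.390/486.0 = 0.1304; R = Sᾱ/(1−ᾱ) = 63.390/(1−0.1304) = 72.896 m^2.
Lp = Lw + 10 log₁₀(4/R) = 82.7 -12.61 = 70.1 dB.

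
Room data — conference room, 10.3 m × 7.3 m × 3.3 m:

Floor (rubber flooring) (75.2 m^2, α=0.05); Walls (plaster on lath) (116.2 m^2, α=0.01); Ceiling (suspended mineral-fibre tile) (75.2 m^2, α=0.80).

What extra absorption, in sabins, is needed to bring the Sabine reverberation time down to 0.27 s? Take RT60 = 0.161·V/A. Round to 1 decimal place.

82.9 sabins

A₁ = Σ Sᵢαᵢ = 75.2·0.05 + 116.2·0.01 + 75.2·0.80 = 65.082 sabins.
For T = 0.27 s, need A₂ = 0.161·V/T = 0.161·248.127/0.27 = 147.957 sabins.
Shortfall: 147.957 − 65.082 = 82.9 sabins.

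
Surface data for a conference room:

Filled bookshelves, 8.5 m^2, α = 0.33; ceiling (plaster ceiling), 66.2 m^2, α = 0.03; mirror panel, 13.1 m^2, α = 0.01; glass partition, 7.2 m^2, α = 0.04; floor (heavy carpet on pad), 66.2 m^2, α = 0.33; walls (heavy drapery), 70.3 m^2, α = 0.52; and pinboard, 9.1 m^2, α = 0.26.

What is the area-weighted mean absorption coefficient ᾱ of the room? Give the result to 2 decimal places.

S = Σ Sᵢ = 8.5 + 66.2 + 13.1 + 7.2 + 66.2 + 70.3 + 9.1 = 240.6 m^2.
A = 8.5*0.33 + 66.2*0.03 + 13.1*0.01 + 7.2*0.04 + 66.2*0.33 + 70.3*0.52 + 9.1*0.26 = 65.978 sabins.
ᾱ = A/S = 0.27.

0.27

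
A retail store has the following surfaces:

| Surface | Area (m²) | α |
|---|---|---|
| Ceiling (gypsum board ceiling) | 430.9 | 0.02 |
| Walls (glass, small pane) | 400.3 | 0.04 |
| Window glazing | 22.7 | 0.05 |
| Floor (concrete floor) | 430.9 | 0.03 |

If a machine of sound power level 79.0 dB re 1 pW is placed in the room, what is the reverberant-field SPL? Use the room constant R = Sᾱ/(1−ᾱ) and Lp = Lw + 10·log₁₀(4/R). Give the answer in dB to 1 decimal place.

A = 38.692 sabins; S = 1284.8 m².
ᾱ = 38.692/1284.8 = 0.0301; R = Sᾱ/(1−ᾱ) = 38.692/(1−0.0301) = 39.893 m².
Lp = Lw + 10 log₁₀(4/R) = 79.0 -9.99 = 69.0 dB.

69.0 dB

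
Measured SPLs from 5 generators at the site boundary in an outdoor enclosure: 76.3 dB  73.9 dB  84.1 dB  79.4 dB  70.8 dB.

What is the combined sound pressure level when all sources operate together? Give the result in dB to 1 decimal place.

Σ 10^(Lᵢ/10) = 4.234e+08.
Combined level = 10 log₁₀(4.234e+08) = 86.3 dB.

86.3 dB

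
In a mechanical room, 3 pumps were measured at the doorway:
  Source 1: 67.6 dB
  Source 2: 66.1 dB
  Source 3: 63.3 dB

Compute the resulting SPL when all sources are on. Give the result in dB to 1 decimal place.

70.8 dB

Sum in the linear (power) domain: Σ 10^(Lᵢ/10) = 10^(67.6/10) + 10^(66.1/10) + 10^(63.3/10) = 1.197e+07.
Combined level = 10 log₁₀(1.197e+07) = 70.8 dB.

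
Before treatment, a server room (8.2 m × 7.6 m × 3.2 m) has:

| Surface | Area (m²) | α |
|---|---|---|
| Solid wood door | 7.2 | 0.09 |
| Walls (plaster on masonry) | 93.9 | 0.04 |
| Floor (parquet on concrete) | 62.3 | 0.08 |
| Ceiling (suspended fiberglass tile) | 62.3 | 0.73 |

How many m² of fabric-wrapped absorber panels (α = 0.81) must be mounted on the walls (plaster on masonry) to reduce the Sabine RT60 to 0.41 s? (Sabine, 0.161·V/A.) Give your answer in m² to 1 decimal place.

30.4

A₁ = Σ Sᵢαᵢ = 7.2·0.09 + 93.9·0.04 + 62.3·0.08 + 62.3·0.73 = 54.867 sabins.
Required A₂ = 0.161·199.424/0.41 = 78.310 sabins.
Absorption to add: 78.310 − 54.867 = 23.443 sabins.
Each m² of panel replacing the walls (plaster on masonry) adds (0.81 − 0.04) = 0.77 sabins.
Area = ΔA/Δα = 23.443/0.77 = 30.4 m².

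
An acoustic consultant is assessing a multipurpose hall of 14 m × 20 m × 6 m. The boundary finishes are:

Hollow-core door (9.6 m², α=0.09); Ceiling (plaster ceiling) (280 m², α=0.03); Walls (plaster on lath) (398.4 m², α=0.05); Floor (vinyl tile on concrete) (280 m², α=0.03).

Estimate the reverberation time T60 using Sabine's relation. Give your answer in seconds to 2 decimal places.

7.20 s

Equivalent absorption area: A = 9.6·0.09 + 280·0.03 + 398.4·0.05 + 280·0.03 = 37.584 m².
Volume V = 14 × 20 × 6 = 1680 m³.
RT60 = 0.161 · V / A = 0.161 × 1680 / 37.584 = 7.20 s.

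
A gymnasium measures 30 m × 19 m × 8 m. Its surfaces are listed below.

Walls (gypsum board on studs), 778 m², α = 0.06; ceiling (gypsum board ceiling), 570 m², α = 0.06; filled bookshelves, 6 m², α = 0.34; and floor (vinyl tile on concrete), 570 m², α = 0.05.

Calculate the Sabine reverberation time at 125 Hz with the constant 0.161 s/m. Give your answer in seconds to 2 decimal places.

6.59 s

Equivalent absorption area: A = 778*0.06 + 570*0.06 + 6*0.34 + 570*0.05 = 111.420 m².
Room volume: 4560 m³.
RT60 = 0.161 · V / A = 0.161 × 4560 / 111.420 = 6.59 s.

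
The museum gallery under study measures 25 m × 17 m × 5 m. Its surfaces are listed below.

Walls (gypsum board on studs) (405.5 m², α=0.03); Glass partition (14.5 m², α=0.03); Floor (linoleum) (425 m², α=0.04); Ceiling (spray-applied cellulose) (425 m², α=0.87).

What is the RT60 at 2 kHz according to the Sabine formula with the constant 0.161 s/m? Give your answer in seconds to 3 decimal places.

A = Σ Sᵢαᵢ = 405.5*0.03 + 14.5*0.03 + 425*0.04 + 425*0.87 = 399.350 sabins.
V = 25·17·5 = 2125 m³.
T = 0.161 V/A = 0.161·2125/399.350 = 0.857 s.

0.857 seconds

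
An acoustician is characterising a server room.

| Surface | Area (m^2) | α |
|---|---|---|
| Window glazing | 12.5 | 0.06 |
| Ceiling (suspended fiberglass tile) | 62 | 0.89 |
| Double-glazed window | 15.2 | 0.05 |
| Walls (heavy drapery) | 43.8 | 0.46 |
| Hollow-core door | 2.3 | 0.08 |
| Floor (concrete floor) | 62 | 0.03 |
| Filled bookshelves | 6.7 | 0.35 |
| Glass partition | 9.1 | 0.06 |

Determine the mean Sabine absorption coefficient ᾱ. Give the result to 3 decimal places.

S = Σ Sᵢ = 12.5 + 62 + 15.2 + 43.8 + 2.3 + 62 + 6.7 + 9.1 = 213.6 m^2.
Weighted sum Σ Sα = 81.773.
ᾱ = 81.773 / 213.6 = 0.383.

0.383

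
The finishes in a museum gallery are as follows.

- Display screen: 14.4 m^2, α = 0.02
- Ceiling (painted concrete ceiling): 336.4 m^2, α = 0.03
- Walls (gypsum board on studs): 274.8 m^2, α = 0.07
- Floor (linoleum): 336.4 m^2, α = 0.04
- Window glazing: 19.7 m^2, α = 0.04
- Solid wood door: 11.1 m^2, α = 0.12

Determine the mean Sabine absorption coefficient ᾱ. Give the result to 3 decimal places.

S = Σ Sᵢ = 14.4 + 336.4 + 274.8 + 336.4 + 19.7 + 11.1 = 992.8 m^2.
Weighted sum Σ Sα = 45.192.
ᾱ = A/S = 0.046.

0.046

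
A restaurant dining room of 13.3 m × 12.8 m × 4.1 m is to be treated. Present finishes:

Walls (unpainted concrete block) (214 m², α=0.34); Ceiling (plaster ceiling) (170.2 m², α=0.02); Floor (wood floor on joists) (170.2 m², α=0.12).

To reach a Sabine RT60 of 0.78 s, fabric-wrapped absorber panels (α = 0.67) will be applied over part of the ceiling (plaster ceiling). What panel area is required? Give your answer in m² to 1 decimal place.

A₁ = Σ Sᵢαᵢ = 214·0.34 + 170.2·0.02 + 170.2·0.12 = 96.588 sabins.
Required A₂ = 0.161·697.984/0.78 = 144.071 sabins.
ΔA needed = 144.071 − 96.588 = 47.483 sabins.
Each m² of panel replacing the ceiling (plaster ceiling) adds (0.67 − 0.02) = 0.65 sabins.
Panel area = 47.483 / 0.65 = 73.1 m².

73.1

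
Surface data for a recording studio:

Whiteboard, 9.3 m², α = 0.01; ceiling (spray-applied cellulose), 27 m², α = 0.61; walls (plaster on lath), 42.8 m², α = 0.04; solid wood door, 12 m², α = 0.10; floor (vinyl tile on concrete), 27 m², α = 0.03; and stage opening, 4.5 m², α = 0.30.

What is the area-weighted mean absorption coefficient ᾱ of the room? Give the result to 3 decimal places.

S = Σ Sᵢ = 9.3 + 27 + 42.8 + 12 + 27 + 4.5 = 122.6 m².
A = 9.3*0.01 + 27*0.61 + 42.8*0.04 + 12*0.10 + 27*0.03 + 4.5*0.30 = 21.635 sabins.
ᾱ = A/S = 0.176.

0.176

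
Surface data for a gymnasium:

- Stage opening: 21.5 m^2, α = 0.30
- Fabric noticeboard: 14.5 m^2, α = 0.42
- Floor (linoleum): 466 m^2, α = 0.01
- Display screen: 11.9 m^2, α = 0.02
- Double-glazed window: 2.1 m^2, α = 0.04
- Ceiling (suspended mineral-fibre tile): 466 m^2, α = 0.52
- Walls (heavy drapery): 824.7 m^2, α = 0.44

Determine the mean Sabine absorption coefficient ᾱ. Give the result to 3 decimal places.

Total surface area S = 1806.7 m^2.
A = 21.5×0.30 + 14.5×0.42 + 466×0.01 + 11.9×0.02 + 2.1×0.04 + 466×0.52 + 824.7×0.44 = 622.710 sabins.
ᾱ = A/S = 0.345.

0.345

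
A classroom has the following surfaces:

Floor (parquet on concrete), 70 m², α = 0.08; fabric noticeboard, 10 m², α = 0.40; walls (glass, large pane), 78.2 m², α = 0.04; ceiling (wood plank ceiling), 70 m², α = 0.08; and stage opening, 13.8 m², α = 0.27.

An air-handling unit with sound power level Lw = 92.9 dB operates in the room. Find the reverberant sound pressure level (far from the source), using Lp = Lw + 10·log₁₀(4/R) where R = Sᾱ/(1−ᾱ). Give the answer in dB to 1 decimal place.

A = 22.054 sabins; S = 242.0 m².
ᾱ = 0.0911, so room constant R = A/(1−ᾱ) = 24.264 m².
Lp = Lw + 10 log₁₀(4/R) = 92.9 -7.83 = 85.1 dB.

85.1 dB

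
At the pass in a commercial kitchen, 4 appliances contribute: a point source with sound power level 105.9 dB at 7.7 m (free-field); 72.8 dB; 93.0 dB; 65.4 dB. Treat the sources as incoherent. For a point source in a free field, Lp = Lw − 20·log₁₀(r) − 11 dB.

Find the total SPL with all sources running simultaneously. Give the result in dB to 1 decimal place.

93.2 dB

Source at 7.7 m: Lp = 105.9 − 20·log₁₀(7.7) − 11 = 77.2 dB.
Sum in the linear (power) domain: Σ 10^(Lᵢ/10) = 10^(77.2/10) + 10^(72.8/10) + 10^(93.0/10) + 10^(65.4/10) = 2.07e+09.
L_total = 10·log₁₀(2.07e+09) = 93.2 dB.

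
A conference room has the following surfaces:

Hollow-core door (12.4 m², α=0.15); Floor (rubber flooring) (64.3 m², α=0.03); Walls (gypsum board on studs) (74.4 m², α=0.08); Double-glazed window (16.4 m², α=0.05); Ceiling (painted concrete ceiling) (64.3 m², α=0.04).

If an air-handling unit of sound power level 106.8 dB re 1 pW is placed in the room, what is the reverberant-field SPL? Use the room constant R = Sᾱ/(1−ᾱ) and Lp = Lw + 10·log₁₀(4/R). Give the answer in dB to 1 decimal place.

101.4 dB

A = 13.133 sabins; S = 231.8 m².
ᾱ = 13.133/231.8 = 0.0567; R = Sᾱ/(1−ᾱ) = 13.133/(1−0.0567) = 13.922 m².
Lp = 106.8 + 10·log₁₀(4/13.922) = 106.8 + (-5.42) = 101.4 dB.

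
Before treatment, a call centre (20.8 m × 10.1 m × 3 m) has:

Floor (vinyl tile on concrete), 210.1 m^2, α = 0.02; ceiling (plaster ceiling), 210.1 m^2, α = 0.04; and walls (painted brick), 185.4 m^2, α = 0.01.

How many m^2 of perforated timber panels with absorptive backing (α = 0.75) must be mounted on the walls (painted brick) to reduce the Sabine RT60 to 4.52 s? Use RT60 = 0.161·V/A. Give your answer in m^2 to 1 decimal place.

10.8

A₁ = Σ Sᵢαᵢ = 210.1×0.02 + 210.1×0.04 + 185.4×0.01 = 14.460 sabins.
Required A₂ = 0.161·630.24/4.52 = 22.449 sabins.
ΔA needed = 22.449 − 14.460 = 7.989 sabins.
Each m^2 of panel replacing the walls (painted brick) adds (0.75 − 0.01) = 0.74 sabins.
Panel area = 7.989 / 0.74 = 10.8 m^2.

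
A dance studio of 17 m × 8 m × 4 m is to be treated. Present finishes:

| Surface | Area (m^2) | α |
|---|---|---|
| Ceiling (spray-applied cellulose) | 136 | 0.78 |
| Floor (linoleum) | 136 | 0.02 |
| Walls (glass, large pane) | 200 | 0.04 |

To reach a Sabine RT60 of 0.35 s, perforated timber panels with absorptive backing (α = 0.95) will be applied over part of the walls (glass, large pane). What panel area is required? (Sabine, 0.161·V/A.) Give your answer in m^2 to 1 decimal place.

146.6

Equivalent absorption area: A₁ = 136*0.78 + 136*0.02 + 200*0.04 = 116.800 m^2.
V = 544 m³. Target absorption A₂ = 0.161 × 544 / 0.35 = 250.240 sabins.
ΔA needed = 250.240 − 116.800 = 133.440 sabins.
Each m^2 of panel replacing the walls (glass, large pane) adds (0.95 − 0.04) = 0.91 sabins.
Panel area = 133.440 / 0.91 = 146.6 m^2.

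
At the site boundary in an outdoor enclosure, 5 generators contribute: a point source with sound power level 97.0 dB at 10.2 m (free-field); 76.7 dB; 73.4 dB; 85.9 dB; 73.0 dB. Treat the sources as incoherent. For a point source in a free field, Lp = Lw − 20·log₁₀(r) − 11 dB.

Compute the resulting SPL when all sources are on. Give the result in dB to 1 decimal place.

Source at 10.2 m: Lp = 97.0 − 20·log₁₀(10.2) − 11 = 65.8 dB.
Sum in the linear (power) domain: Σ 10^(Lᵢ/10) = 10^(65.8/10) + 10^(76.7/10) + 10^(73.4/10) + 10^(85.9/10) + 10^(73.0/10) = 4.815e+08.
Combined level = 10 log₁₀(4.815e+08) = 86.8 dB.

86.8 dB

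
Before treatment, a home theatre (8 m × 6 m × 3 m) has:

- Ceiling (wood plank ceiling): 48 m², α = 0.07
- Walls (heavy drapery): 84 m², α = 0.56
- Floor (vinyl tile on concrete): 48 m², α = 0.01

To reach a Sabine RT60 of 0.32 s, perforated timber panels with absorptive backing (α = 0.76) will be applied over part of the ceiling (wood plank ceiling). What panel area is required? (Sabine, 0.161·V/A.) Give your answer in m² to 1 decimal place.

31.3

Total absorption A₁ = 48×0.07 + 84×0.56 + 48×0.01
  = 3.360 + 47.040 + 0.480 = 50.880 m² sabins.
V = 144 m³. Target absorption A₂ = 0.161 × 144 / 0.32 = 72.450 sabins.
ΔA needed = 72.450 − 50.880 = 21.570 sabins.
Each m² of panel replacing the ceiling (wood plank ceiling) adds (0.76 − 0.07) = 0.69 sabins.
Area = ΔA/Δα = 21.570/0.69 = 31.3 m².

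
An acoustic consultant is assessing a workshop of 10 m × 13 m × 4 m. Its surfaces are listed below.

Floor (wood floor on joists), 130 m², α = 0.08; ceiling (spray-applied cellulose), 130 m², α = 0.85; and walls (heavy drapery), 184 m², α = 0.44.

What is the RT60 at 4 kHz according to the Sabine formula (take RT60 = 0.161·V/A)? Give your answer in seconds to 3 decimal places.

Summing Sᵢαᵢ: 10.400 + 110.500 + 80.960 → A = 201.860 sabins.
Room volume: 520 m³.
Sabine: RT60 = 0.161 × 520 / 201.860 = 0.415 s.

0.415 s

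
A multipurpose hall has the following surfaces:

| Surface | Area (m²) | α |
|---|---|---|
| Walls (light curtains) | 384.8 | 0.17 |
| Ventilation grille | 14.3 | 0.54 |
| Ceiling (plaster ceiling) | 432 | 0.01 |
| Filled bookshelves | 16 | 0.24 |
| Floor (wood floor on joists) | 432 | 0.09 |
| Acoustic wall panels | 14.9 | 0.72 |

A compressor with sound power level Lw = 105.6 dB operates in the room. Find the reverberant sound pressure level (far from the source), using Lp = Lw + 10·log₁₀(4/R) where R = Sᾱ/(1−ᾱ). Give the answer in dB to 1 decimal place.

Σ(Sᵢαᵢ) = 384.8×0.17 + 14.3×0.54 + 432×0.01 + 16×0.24 + 432×0.09 + 14.9×0.72 = 130.906; total area S = 1294.0 m².
ᾱ = 130.906/1294.0 = 0.1012; R = Sᾱ/(1−ᾱ) = 130.906/(1−0.1012) = 145.645 m².
Lp = Lw + 10 log₁₀(4/R) = 105.6 -15.61 = 90.0 dB.

90.0 dB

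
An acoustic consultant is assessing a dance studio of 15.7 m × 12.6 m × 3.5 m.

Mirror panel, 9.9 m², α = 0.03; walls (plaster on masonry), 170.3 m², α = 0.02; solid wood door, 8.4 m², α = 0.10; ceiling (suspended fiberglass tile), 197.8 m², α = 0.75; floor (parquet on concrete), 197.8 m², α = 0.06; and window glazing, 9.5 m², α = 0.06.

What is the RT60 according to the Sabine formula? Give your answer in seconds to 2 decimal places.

Total absorption A = 9.9·0.03 + 170.3·0.02 + 8.4·0.10 + 197.8·0.75 + 197.8·0.06 + 9.5·0.06
  = 0.297 + 3.406 + 0.840 + 148.350 + 11.868 + 0.570 = 165.331 m² sabins.
Volume V = 15.7 × 12.6 × 3.5 = 692.37 m³.
Sabine: RT60 = 0.161 × 692.37 / 165.331 = 0.67 s.

0.67 s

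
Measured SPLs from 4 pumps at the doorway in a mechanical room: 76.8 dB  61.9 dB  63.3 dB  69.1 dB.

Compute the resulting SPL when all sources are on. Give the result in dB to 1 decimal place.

Converting to relative power and adding: 10^(76.8/10) + 10^(61.9/10) + 10^(63.3/10) + 10^(69.1/10) = 5.968e+07.
Back to dB: 10·log₁₀ Σ = 77.8 dB.

77.8 dB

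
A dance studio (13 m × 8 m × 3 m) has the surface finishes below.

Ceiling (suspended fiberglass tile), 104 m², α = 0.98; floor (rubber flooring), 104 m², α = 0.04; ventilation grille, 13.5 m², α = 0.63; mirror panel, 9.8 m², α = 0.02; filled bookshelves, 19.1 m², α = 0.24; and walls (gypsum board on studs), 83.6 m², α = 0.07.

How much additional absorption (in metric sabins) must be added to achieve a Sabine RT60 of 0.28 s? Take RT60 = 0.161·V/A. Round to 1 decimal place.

Total absorption A₁ = 104·0.98 + 104·0.04 + 13.5·0.63 + 9.8·0.02 + 19.1·0.24 + 83.6·0.07
  = 101.920 + 4.160 + 8.505 + 0.196 + 4.584 + 5.852 = 125.217 m² sabins.
V = 312 m³. Required absorption A₂ = 0.161 × 312 / 0.28 = 179.400 sabins.
Additional absorption ΔA = 179.400 − 125.217 = 54.2 sabins.

54.2 sabins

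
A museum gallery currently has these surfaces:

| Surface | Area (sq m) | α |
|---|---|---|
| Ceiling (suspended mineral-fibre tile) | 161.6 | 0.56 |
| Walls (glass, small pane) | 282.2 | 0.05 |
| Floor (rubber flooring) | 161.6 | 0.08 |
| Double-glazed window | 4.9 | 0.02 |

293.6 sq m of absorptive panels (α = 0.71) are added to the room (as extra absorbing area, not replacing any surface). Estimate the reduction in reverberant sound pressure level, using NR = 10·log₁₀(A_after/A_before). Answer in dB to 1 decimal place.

Summing Sᵢαᵢ: 90.496 + 14.110 + 12.928 + 0.098 → A_before = 117.632 sabins.
Treatment contributes 293.6·0.71 = 208.456 sabins.
A_after = 117.632 + 208.456 = 326.088 sabins.
NR = 10·log₁₀(326.088/117.632) = 4.4 dB.

4.4 dB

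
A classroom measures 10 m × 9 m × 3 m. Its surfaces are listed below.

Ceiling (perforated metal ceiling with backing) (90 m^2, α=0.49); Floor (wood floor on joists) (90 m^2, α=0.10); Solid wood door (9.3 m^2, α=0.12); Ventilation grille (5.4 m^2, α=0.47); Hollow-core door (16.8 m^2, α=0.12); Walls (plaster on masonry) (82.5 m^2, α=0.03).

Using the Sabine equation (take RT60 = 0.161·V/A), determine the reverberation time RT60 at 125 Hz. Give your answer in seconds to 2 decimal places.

Summing Sᵢαᵢ: 44.100 + 9.000 + 1.116 + 2.538 + 2.016 + 2.475 → A = 61.245 sabins.
Volume V = 10 × 9 × 3 = 270 m³.
RT60 = 0.161 · V / A = 0.161 × 270 / 61.245 = 0.71 s.

0.71 seconds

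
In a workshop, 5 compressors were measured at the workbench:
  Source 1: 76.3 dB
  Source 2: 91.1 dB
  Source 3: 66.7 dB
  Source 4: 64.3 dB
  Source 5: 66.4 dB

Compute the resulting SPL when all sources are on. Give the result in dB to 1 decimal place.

91.3 dB

Converting to relative power and adding: 10^(76.3/10) + 10^(91.1/10) + 10^(66.7/10) + 10^(64.3/10) + 10^(66.4/10) = 1.343e+09.
Back to dB: 10·log₁₀ Σ = 91.3 dB.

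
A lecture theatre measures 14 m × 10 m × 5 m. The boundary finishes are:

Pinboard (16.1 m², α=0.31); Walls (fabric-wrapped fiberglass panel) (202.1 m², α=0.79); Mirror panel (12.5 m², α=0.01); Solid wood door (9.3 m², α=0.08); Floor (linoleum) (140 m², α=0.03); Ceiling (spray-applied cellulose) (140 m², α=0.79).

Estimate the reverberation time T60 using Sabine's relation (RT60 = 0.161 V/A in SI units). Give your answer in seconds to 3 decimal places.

Summing Sᵢαᵢ: 4.991 + 159.659 + 0.125 + 0.744 + 4.200 + 110.600 → A = 280.319 sabins.
Volume V = 14 × 10 × 5 = 700 m³.
RT60 = 0.161 · V / A = 0.161 × 700 / 280.319 = 0.402 s.

0.402 s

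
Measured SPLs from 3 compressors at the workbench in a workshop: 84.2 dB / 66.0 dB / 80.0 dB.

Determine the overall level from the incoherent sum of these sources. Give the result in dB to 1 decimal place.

85.6 dB

Σ 10^(Lᵢ/10) = 3.67e+08.
Back to dB: 10·log₁₀ Σ = 85.6 dB.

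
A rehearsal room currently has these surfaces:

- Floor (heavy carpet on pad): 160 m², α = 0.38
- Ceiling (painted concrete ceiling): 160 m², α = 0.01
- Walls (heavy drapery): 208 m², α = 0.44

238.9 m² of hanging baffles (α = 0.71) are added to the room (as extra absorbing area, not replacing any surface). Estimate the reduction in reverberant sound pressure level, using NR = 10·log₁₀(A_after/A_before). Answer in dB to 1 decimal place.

Summing Sᵢαᵢ: 60.800 + 1.600 + 91.520 → A_before = 153.920 sabins.
Treatment contributes 238.9·0.71 = 169.619 sabins.
A_after = 153.920 + 169.619 = 323.539 sabins.
Reduction = 10 log₁₀(A_after/A_before) = 10 log₁₀(2.1020) = 3.2 dB.

3.2 dB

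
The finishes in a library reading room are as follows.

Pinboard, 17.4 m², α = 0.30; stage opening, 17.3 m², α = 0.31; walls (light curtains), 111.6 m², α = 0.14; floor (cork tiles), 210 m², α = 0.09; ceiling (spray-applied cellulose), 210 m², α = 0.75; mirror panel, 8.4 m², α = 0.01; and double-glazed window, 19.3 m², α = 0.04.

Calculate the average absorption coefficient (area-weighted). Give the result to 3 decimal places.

S = Σ Sᵢ = 17.4 + 17.3 + 111.6 + 210 + 210 + 8.4 + 19.3 = 594.0 m².
A = 17.4*0.30 + 17.3*0.31 + 111.6*0.14 + 210*0.09 + 210*0.75 + 8.4*0.01 + 19.3*0.04 = 203.463 sabins.
ᾱ = A/S = 0.343.

0.343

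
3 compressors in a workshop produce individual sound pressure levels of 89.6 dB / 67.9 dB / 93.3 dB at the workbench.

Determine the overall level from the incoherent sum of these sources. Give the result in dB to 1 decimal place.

94.9 dB

Converting to relative power and adding: 10^(89.6/10) + 10^(67.9/10) + 10^(93.3/10) = 3.056e+09.
Back to dB: 10·log₁₀ Σ = 94.9 dB.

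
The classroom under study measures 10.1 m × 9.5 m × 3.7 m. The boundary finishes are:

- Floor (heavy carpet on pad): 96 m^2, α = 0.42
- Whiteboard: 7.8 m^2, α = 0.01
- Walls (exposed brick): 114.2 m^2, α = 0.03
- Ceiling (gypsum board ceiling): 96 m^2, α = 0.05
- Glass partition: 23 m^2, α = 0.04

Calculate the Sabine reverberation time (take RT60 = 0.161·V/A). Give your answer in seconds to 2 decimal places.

1.15 seconds

Total absorption A = 96*0.42 + 7.8*0.01 + 114.2*0.03 + 96*0.05 + 23*0.04
  = 40.320 + 0.078 + 3.426 + 4.800 + 0.920 = 49.544 m^2 sabins.
V = 10.1·9.5·3.7 = 355.015 m³.
RT60 = 0.161 · V / A = 0.161 × 355.015 / 49.544 = 1.15 s.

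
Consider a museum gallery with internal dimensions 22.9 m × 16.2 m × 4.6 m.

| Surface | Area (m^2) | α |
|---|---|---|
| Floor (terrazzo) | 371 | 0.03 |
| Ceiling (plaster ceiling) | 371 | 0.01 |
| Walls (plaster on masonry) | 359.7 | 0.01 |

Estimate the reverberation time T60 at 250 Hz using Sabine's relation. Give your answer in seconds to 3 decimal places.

14.902 s

Equivalent absorption area: A = 371*0.03 + 371*0.01 + 359.7*0.01 = 18.437 m^2.
Room volume: 1706.508 m³.
RT60 = 0.161 · V / A = 0.161 × 1706.508 / 18.437 = 14.902 s.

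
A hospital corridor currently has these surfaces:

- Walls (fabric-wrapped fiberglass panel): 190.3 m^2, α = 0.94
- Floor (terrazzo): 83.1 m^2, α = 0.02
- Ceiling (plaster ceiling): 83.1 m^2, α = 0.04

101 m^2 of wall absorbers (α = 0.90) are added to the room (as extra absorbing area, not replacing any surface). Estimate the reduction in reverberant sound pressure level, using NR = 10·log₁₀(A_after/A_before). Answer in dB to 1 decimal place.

1.7 dB

Equivalent absorption area: A_before = 190.3×0.94 + 83.1×0.02 + 83.1×0.04 = 183.868 m^2.
Treatment contributes 101·0.90 = 90.900 sabins.
A_after = 183.868 + 90.900 = 274.768 sabins.
Reduction = 10 log₁₀(A_after/A_before) = 10 log₁₀(1.4944) = 1.7 dB.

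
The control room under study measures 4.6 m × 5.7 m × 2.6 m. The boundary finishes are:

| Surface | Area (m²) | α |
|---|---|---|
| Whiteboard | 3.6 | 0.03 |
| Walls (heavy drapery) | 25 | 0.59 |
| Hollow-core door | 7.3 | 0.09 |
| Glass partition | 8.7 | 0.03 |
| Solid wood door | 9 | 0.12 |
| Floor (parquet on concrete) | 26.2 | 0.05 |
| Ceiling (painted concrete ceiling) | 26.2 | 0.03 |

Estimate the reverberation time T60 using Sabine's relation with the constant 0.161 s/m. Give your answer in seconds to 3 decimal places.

0.579 seconds

Equivalent absorption area: A = 3.6*0.03 + 25*0.59 + 7.3*0.09 + 8.7*0.03 + 9*0.12 + 26.2*0.05 + 26.2*0.03 = 18.952 m².
Volume V = 4.6 × 5.7 × 2.6 = 68.172 m³.
Sabine: RT60 = 0.161 × 68.172 / 18.952 = 0.579 s.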